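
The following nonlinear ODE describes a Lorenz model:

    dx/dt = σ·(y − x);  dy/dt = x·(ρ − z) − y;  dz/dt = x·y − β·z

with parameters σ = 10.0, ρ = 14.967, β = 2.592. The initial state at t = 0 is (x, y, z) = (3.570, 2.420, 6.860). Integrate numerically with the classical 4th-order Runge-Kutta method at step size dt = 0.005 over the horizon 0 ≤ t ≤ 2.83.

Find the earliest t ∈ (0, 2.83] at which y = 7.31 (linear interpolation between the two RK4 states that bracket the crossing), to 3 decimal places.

t=0.000: state=(3.570, 2.420, 6.860)
step 1 (dt=0.005): k1=(-11.500, 26.522, -9.142), k2=(-10.549, 26.304, -8.917), k3=(-10.579, 26.321, -8.915), k4=(-9.655, 26.118, -8.691); state += dt/6·(k1+2k2+2k3+k4)
t=0.005: state=(3.517, 2.552, 6.815)
t=0.010: state=(3.473, 2.681, 6.773)
t=0.015: state=(3.438, 2.809, 6.733)
continuing one RK4 step at a time; state shown every 20 steps (Δt=0.1):
t=0.100: state=(3.778, 4.979, 6.450)
t=0.175: state=(5.059, 7.220, 7.148)
next step: t=0.180: state=(5.168, 7.383, 7.242) — y has crossed 7.31
linear interpolation between t=0.175 (7.22039) and t=0.180 (7.38260) → t≈0.178

t = 0.178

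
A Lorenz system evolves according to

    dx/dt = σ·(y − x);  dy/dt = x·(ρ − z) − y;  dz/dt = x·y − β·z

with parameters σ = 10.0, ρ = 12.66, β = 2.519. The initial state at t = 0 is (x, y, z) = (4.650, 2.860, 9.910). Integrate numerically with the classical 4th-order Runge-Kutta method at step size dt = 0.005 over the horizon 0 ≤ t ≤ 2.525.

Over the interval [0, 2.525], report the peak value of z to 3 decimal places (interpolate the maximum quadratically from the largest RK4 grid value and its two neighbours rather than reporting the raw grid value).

t=0.000: state=(4.650, 2.860, 9.910)
step 1 (dt=0.005): k1=(-17.900, 9.928, -11.664), k2=(-17.204, 9.914, -11.605), k3=(-17.222, 9.918, -11.600), k4=(-16.543, 9.906, -11.538); state += dt/6·(k1+2k2+2k3+k4)
t=0.005: state=(4.564, 2.910, 9.852)
t=0.010: state=(4.484, 2.959, 9.795)
t=0.015: state=(4.411, 3.008, 9.738)
continuing one RK4 step at a time; state shown every 20 steps (Δt=0.1):
t=0.100: state=(3.886, 3.869, 8.925)
t=0.200: state=(4.294, 5.036, 8.532)
t=0.300: state=(5.242, 6.338, 9.045)
t=0.400: state=(6.335, 7.327, 10.594)
t=0.500: state=(7.009, 7.269, 12.653)
t=0.600: state=(6.770, 6.066, 13.968)
t=0.700: state=(5.795, 4.677, 13.824)
t=0.800: state=(4.765, 3.903, 12.702)
t=0.900: state=(4.152, 3.797, 11.353)
t=1.000: state=(4.044, 4.170, 10.244)
t=1.100: state=(4.370, 4.878, 9.634)
t=1.200: state=(5.017, 5.773, 9.705)
t=1.300: state=(5.800, 6.556, 10.525)
t=1.400: state=(6.404, 6.792, 11.845)
t=1.500: state=(6.489, 6.261, 12.984)
t=1.600: state=(6.005, 5.328, 13.303)
t=1.700: state=(5.283, 4.585, 12.787)
t=1.800: state=(4.712, 4.299, 11.869)
t=1.900: state=(4.482, 4.436, 10.976)
t=2.000: state=(4.604, 4.881, 10.388)
t=2.100: state=(5.002, 5.498, 10.278)
t=2.200: state=(5.538, 6.080, 10.705)
t=2.300: state=(6.005, 6.356, 11.530)
t=2.400: state=(6.176, 6.149, 12.368)
t=2.500: state=(5.961, 5.585, 12.777)
t=2.525: state=(5.860, 5.429, 12.786)
largest grid value and its neighbours: z(0.635)=14.07827, z(0.640)=14.07871, z(0.645)=14.07551
parabola through these three points peaks at t≈0.638 with z≈14.07897

max z = 14.079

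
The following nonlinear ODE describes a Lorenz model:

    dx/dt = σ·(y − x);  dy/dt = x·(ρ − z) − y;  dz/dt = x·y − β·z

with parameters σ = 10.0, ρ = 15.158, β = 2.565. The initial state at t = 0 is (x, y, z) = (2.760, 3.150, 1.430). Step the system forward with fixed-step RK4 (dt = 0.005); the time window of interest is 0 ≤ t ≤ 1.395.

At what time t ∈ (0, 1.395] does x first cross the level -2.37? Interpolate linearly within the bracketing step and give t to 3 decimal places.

t=0.000: state=(2.760, 3.150, 1.430)
step 1 (dt=0.005): k1=(3.900, 34.739, 5.026), k2=(4.671, 34.751, 5.265), k3=(4.652, 34.776, 5.270), k4=(5.406, 34.811, 5.516); state += dt/6·(k1+2k2+2k3+k4)
t=0.005: state=(2.783, 3.324, 1.456)
t=0.010: state=(2.814, 3.498, 1.485)
t=0.015: state=(2.852, 3.674, 1.517)
continuing one RK4 step at a time; state shown every 10 steps (Δt=0.05):
t=0.050: state=(3.293, 4.962, 1.829)
t=0.100: state=(4.395, 7.118, 2.696)
t=0.150: state=(6.005, 9.703, 4.430)
t=0.200: state=(8.039, 12.374, 7.571)
t=0.250: state=(10.165, 14.077, 12.418)
t=0.300: state=(11.636, 13.279, 18.116)
t=0.350: state=(11.570, 9.587, 22.326)
t=0.400: state=(9.787, 4.950, 23.305)
t=0.450: state=(7.108, 1.593, 21.757)
t=0.500: state=(4.544, -0.030, 19.328)
t=0.550: state=(2.610, -0.552, 16.946)
t=0.600: state=(1.347, -0.602, 14.853)
t=0.650: state=(0.596, -0.521, 13.041)
t=0.700: state=(0.173, -0.447, 11.463)
t=0.750: state=(-0.063, -0.417, 10.082)
t=0.800: state=(-0.205, -0.436, 8.871)
t=0.850: state=(-0.308, -0.502, 7.809)
t=0.900: state=(-0.407, -0.614, 6.879)
t=0.950: state=(-0.522, -0.780, 6.066)
t=1.000: state=(-0.671, -1.016, 5.361)
t=1.050: state=(-0.874, -1.346, 4.758)
t=1.100: state=(-1.152, -1.804, 4.260)
t=1.150: state=(-1.538, -2.440, 3.881)
t=1.200: state=(-2.071, -3.318, 3.657)
t=1.220: state=(-2.337, -3.755, 3.626)
next step: t=1.225: state=(-2.409, -3.873, 3.625) — x has crossed -2.37
linear interpolation between t=1.220 (-2.33695) and t=1.225 (-2.40898) → t≈1.222

t = 1.222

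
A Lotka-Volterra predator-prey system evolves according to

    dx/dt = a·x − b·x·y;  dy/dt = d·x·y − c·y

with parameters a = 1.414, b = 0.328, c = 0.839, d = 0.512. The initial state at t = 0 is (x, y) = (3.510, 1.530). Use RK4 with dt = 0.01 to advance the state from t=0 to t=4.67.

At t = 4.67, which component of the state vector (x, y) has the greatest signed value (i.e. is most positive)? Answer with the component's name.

largest component: y

t=0.000: state=(3.510, 1.530)
step 1 (dt=0.01): k1=(3.202, 1.466), k2=(3.208, 1.486), k3=(3.208, 1.486), k4=(3.214, 1.506); state += dt/6·(k1+2k2+2k3+k4)
t=0.010: state=(3.542, 1.545)
t=0.020: state=(3.574, 1.560)
t=0.030: state=(3.607, 1.576)
continuing one RK4 step at a time; state shown every 20 steps (Δt=0.2):
t=0.200: state=(4.164, 1.916)
t=0.400: state=(4.779, 2.563)
t=0.600: state=(5.191, 3.620)
t=0.800: state=(5.169, 5.227)
t=1.000: state=(4.554, 7.307)
t=1.200: state=(3.491, 9.348)
t=1.400: state=(2.390, 10.666)
t=1.600: state=(1.550, 11.004)
t=1.800: state=(1.010, 10.583)
t=2.000: state=(0.687, 9.747)
t=2.200: state=(0.497, 8.748)
t=2.400: state=(0.384, 7.734)
t=2.600: state=(0.317, 6.776)
t=2.800: state=(0.277, 5.905)
t=3.000: state=(0.256, 5.130)
t=3.200: state=(0.248, 4.451)
t=3.400: state=(0.251, 3.861)
t=3.600: state=(0.263, 3.351)
t=3.800: state=(0.284, 2.914)
t=4.000: state=(0.316, 2.540)
t=4.200: state=(0.358, 2.223)
t=4.400: state=(0.415, 1.955)
t=4.600: state=(0.488, 1.731)
t=4.670: state=(0.518, 1.662)
compare at T: x=0.518, y=1.662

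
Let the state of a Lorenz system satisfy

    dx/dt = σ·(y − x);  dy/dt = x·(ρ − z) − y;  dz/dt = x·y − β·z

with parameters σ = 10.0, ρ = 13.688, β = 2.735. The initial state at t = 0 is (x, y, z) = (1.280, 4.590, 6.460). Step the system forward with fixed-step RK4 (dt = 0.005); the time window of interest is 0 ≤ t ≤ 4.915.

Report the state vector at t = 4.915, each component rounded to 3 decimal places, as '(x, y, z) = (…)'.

t=0.000: state=(1.280, 4.590, 6.460)
step 1 (dt=0.005): k1=(33.100, 4.662, -11.793), k2=(32.389, 5.288, -11.317), k3=(32.422, 5.272, -11.326), k4=(31.742, 5.889, -10.856); state += dt/6·(k1+2k2+2k3+k4)
t=0.005: state=(1.442, 4.616, 6.403)
t=0.010: state=(1.598, 4.649, 6.351)
t=0.015: state=(1.747, 4.687, 6.304)
continuing one RK4 step at a time; state shown every 40 steps (Δt=0.2):
t=0.200: state=(6.182, 8.686, 7.994)
t=0.400: state=(9.071, 8.182, 17.019)
t=0.600: state=(4.568, 2.539, 14.857)
t=0.800: state=(2.836, 2.914, 9.851)
t=1.000: state=(4.263, 5.577, 7.949)
t=1.200: state=(7.538, 8.993, 11.847)
t=1.400: state=(7.295, 5.630, 16.330)
t=1.600: state=(4.193, 3.325, 12.836)
t=1.800: state=(4.019, 4.596, 9.711)
t=2.000: state=(6.074, 7.368, 10.392)
t=2.200: state=(7.572, 7.325, 14.660)
t=2.400: state=(5.571, 4.413, 14.270)
t=2.600: state=(4.399, 4.427, 11.314)
t=2.800: state=(5.412, 6.280, 10.543)
t=3.000: state=(6.993, 7.381, 13.100)
t=3.200: state=(6.332, 5.486, 14.413)
t=3.400: state=(4.961, 4.646, 12.436)
t=3.600: state=(5.208, 5.702, 11.113)
t=3.800: state=(6.418, 6.933, 12.296)
t=4.000: state=(6.544, 6.133, 13.944)
t=4.200: state=(5.471, 5.035, 13.062)
t=4.400: state=(5.244, 5.452, 11.716)
t=4.600: state=(6.024, 6.471, 12.019)
t=4.800: state=(6.466, 6.371, 13.376)
t=4.915: state=(6.168, 5.788, 13.563)

(x, y, z) = (6.168, 5.788, 13.563)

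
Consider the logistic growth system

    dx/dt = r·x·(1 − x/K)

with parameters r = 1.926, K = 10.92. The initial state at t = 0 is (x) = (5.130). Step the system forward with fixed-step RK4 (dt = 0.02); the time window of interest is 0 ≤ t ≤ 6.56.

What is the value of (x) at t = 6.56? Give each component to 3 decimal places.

(x) = (10.920)

t=0.000: state=(5.130)
step 1 (dt=0.02): k1=(5.239), k2=(5.244), k3=(5.244), k4=(5.249); state += dt/6·(k1+2k2+2k3+k4)
t=0.020: state=(5.235)
t=0.040: state=(5.340)
t=0.060: state=(5.445)
continuing one RK4 step at a time; state shown every 25 steps (Δt=0.5):
t=0.500: state=(7.632)
t=1.000: state=(9.378)
t=1.500: state=(10.275)
t=2.000: state=(10.664)
t=2.500: state=(10.821)
t=3.000: state=(10.882)
t=3.500: state=(10.905)
t=4.000: state=(10.914)
t=4.500: state=(10.918)
t=5.000: state=(10.919)
t=5.500: state=(10.920)
t=6.000: state=(10.920)
t=6.500: state=(10.920)
t=6.560: state=(10.920)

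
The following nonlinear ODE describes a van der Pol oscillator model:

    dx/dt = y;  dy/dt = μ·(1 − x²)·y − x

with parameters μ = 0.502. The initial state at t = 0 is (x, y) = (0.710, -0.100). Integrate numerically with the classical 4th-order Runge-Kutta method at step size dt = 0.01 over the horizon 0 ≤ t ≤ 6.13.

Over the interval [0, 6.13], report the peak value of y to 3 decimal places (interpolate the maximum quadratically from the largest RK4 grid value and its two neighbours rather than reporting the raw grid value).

t=0.000: state=(0.710, -0.100)
step 1 (dt=0.01): k1=(-0.100, -0.735), k2=(-0.104, -0.735), k3=(-0.104, -0.735), k4=(-0.107, -0.736); state += dt/6·(k1+2k2+2k3+k4)
t=0.010: state=(0.709, -0.107)
t=0.020: state=(0.708, -0.115)
t=0.030: state=(0.707, -0.122)
continuing one RK4 step at a time; state shown every 20 steps (Δt=0.2):
t=0.200: state=(0.675, -0.248)
t=0.400: state=(0.611, -0.396)
t=0.600: state=(0.517, -0.542)
t=0.800: state=(0.395, -0.682)
t=1.000: state=(0.245, -0.813)
t=1.200: state=(0.070, -0.931)
t=1.400: state=(-0.126, -1.023)
t=1.600: state=(-0.337, -1.077)
t=1.800: state=(-0.553, -1.075)
t=2.000: state=(-0.762, -1.002)
t=2.200: state=(-0.949, -0.856)
t=2.400: state=(-1.100, -0.646)
t=2.600: state=(-1.205, -0.398)
t=2.800: state=(-1.258, -0.137)
t=3.000: state=(-1.260, 0.117)
t=3.200: state=(-1.213, 0.352)
t=3.400: state=(-1.120, 0.569)
t=3.600: state=(-0.986, 0.773)
t=3.800: state=(-0.811, 0.970)
t=4.000: state=(-0.598, 1.165)
t=4.200: state=(-0.345, 1.358)
t=4.400: state=(-0.055, 1.538)
t=4.600: state=(0.267, 1.675)
t=4.800: state=(0.609, 1.725)
t=5.000: state=(0.948, 1.635)
t=5.200: state=(1.252, 1.381)
t=5.400: state=(1.491, 0.999)
t=5.600: state=(1.648, 0.568)
t=5.800: state=(1.720, 0.163)
t=6.000: state=(1.717, -0.179)
t=6.130: state=(1.682, -0.366)
largest grid value and its neighbours: y(4.770)=1.72546, y(4.780)=1.72570, y(4.790)=1.72558
parabola through these three points peaks at t≈4.782 with y≈1.72570

max y = 1.726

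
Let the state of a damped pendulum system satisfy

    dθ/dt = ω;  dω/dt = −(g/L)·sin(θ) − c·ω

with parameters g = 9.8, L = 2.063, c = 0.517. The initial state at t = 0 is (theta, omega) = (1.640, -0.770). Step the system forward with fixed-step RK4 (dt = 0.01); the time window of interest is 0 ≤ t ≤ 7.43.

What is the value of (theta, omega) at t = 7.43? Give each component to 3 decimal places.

t=0.000: state=(1.640, -0.770)
step 1 (dt=0.01): k1=(-0.770, -4.341), k2=(-0.792, -4.331), k3=(-0.792, -4.331), k4=(-0.813, -4.321); state += dt/6·(k1+2k2+2k3+k4)
t=0.010: state=(1.632, -0.813)
t=0.020: state=(1.624, -0.856)
t=0.030: state=(1.615, -0.899)
continuing one RK4 step at a time; state shown every 25 steps (Δt=0.25):
t=0.250: state=(1.318, -1.783)
t=0.500: state=(0.771, -2.523)
t=0.750: state=(0.105, -2.677)
t=1.000: state=(-0.507, -2.114)
t=1.250: state=(-0.915, -1.115)
t=1.500: state=(-1.058, -0.037)
t=1.750: state=(-0.944, 0.916)
t=2.000: state=(-0.622, 1.596)
t=2.250: state=(-0.183, 1.836)
t=2.500: state=(0.252, 1.563)
t=2.750: state=(0.567, 0.915)
t=3.000: state=(0.698, 0.130)
t=3.250: state=(0.638, -0.589)
t=3.500: state=(0.422, -1.087)
t=3.750: state=(0.122, -1.254)
t=4.000: state=(-0.175, -1.065)
t=4.250: state=(-0.388, -0.614)
t=4.500: state=(-0.473, -0.062)
t=4.750: state=(-0.424, 0.438)
t=5.000: state=(-0.268, 0.768)
t=5.250: state=(-0.060, 0.856)
t=5.500: state=(0.139, 0.703)
t=5.750: state=(0.277, 0.378)
t=6.000: state=(0.324, -0.006)
t=6.250: state=(0.278, -0.342)
t=6.500: state=(0.163, -0.548)
t=6.750: state=(0.019, -0.582)
t=7.000: state=(-0.114, -0.453)
t=7.250: state=(-0.199, -0.218)
t=7.430: state=(-0.221, -0.026)

(theta, omega) = (-0.221, -0.026)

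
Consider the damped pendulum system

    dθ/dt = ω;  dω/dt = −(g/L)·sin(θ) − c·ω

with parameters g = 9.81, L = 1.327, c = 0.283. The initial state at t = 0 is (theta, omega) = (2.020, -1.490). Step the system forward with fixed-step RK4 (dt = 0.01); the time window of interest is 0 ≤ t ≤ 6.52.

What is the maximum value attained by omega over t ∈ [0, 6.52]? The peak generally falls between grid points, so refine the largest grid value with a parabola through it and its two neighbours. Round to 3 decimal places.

max omega = 3.700

t=0.000: state=(2.020, -1.490)
step 1 (dt=0.01): k1=(-1.490, -6.238), k2=(-1.521, -6.252), k3=(-1.521, -6.253), k4=(-1.553, -6.268); state += dt/6·(k1+2k2+2k3+k4)
t=0.010: state=(2.005, -1.553)
t=0.020: state=(1.989, -1.615)
t=0.030: state=(1.972, -1.678)
continuing one RK4 step at a time; state shown every 25 steps (Δt=0.25):
t=0.250: state=(1.446, -3.115)
t=0.500: state=(0.493, -4.338)
t=0.750: state=(-0.582, -3.940)
t=1.000: state=(-1.362, -2.194)
t=1.250: state=(-1.668, -0.267)
t=1.500: state=(-1.507, 1.530)
t=1.750: state=(-0.920, 3.091)
t=2.000: state=(-0.042, 3.690)
t=2.250: state=(0.793, 2.763)
t=2.500: state=(1.272, 1.022)
t=2.750: state=(1.301, -0.777)
t=3.000: state=(0.903, -2.329)
t=3.250: state=(0.200, -3.104)
t=3.500: state=(-0.536, -2.573)
t=3.750: state=(-1.009, -1.122)
t=4.000: state=(-1.082, 0.528)
t=4.250: state=(-0.765, 1.938)
t=4.500: state=(-0.174, 2.618)
t=4.750: state=(0.448, 2.176)
t=5.000: state=(0.845, 0.919)
t=5.250: state=(0.892, -0.540)
t=5.500: state=(0.597, -1.738)
t=5.750: state=(0.083, -2.219)
t=6.000: state=(-0.431, -1.739)
t=6.250: state=(-0.732, -0.607)
t=6.500: state=(-0.724, 0.656)
t=6.520: state=(-0.709, 0.750)
largest grid value and its neighbours: omega(1.960)=3.69759, omega(1.970)=3.69973, omega(1.980)=3.69916
parabola through these three points peaks at t≈1.973 with omega≈3.69984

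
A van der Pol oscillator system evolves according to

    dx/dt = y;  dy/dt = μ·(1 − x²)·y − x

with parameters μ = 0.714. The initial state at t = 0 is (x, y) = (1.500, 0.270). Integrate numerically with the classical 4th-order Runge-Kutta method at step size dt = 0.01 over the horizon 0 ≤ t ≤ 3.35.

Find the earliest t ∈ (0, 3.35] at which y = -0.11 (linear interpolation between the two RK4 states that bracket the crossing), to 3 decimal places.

t = 0.240

t=0.000: state=(1.500, 0.270)
step 1 (dt=0.01): k1=(0.270, -1.741), k2=(0.261, -1.735), k3=(0.261, -1.735), k4=(0.253, -1.730); state += dt/6·(k1+2k2+2k3+k4)
t=0.010: state=(1.503, 0.253)
t=0.020: state=(1.505, 0.235)
t=0.030: state=(1.507, 0.218)
continuing one RK4 step at a time; state shown every 20 steps (Δt=0.2):
t=0.200: state=(1.521, -0.052)
t=0.240: state=(1.518, -0.110)
next step: t=0.250: state=(1.516, -0.124) — y has crossed -0.11
linear interpolation between t=0.240 (-0.10999) and t=0.250 (-0.12408) → t≈0.240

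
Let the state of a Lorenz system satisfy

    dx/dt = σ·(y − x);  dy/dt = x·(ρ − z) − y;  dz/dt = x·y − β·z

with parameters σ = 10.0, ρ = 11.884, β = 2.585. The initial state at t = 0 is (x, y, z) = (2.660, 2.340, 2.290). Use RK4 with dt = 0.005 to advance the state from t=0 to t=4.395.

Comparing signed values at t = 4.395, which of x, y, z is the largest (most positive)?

t=0.000: state=(2.660, 2.340, 2.290)
step 1 (dt=0.005): k1=(-3.200, 23.180, 0.305), k2=(-2.540, 23.043, 0.438), k3=(-2.560, 23.059, 0.440), k4=(-1.919, 22.936, 0.574); state += dt/6·(k1+2k2+2k3+k4)
t=0.005: state=(2.647, 2.455, 2.292)
t=0.010: state=(2.641, 2.569, 2.296)
t=0.015: state=(2.640, 2.683, 2.301)
continuing one RK4 step at a time; state shown every 40 steps (Δt=0.2):
t=0.200: state=(5.218, 7.603, 4.392)
t=0.400: state=(9.250, 9.305, 14.547)
t=0.600: state=(4.757, 2.059, 14.712)
t=0.800: state=(1.877, 1.476, 9.430)
t=1.000: state=(2.121, 2.664, 6.215)
t=1.200: state=(4.092, 5.566, 5.707)
t=1.400: state=(7.438, 8.738, 10.575)
t=1.600: state=(6.705, 4.888, 14.782)
t=1.800: state=(3.533, 2.639, 11.349)
t=2.000: state=(3.110, 3.454, 8.189)
t=2.200: state=(4.626, 5.742, 7.660)
t=2.400: state=(6.822, 7.513, 11.025)
t=2.600: state=(6.222, 5.110, 13.445)
t=2.800: state=(4.189, 3.571, 11.219)
t=3.000: state=(3.957, 4.284, 9.026)
t=3.200: state=(5.200, 6.008, 9.102)
t=3.400: state=(6.421, 6.599, 11.550)
t=3.600: state=(5.668, 4.935, 12.447)
t=3.800: state=(4.490, 4.189, 10.821)
t=4.000: state=(4.566, 4.900, 9.557)
t=4.200: state=(5.521, 6.024, 10.088)
t=4.395: state=(6.033, 5.964, 11.630)
compare at T: x=6.033, y=5.964, z=11.630

largest component: z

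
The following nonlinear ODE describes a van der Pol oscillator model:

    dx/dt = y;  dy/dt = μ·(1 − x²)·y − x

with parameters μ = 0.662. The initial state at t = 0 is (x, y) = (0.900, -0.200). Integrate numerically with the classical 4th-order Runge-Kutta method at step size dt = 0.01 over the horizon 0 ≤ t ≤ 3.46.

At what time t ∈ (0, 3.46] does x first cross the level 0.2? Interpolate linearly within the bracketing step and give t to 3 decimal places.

t = 1.035

t=0.000: state=(0.900, -0.200)
step 1 (dt=0.01): k1=(-0.200, -0.925), k2=(-0.205, -0.925), k3=(-0.205, -0.925), k4=(-0.209, -0.925); state += dt/6·(k1+2k2+2k3+k4)
t=0.010: state=(0.898, -0.209)
t=0.020: state=(0.896, -0.218)
t=0.030: state=(0.894, -0.228)
continuing one RK4 step at a time; state shown every 20 steps (Δt=0.2):
t=0.200: state=(0.842, -0.384)
t=0.400: state=(0.746, -0.567)
t=0.600: state=(0.615, -0.750)
t=0.800: state=(0.446, -0.937)
t=1.000: state=(0.240, -1.126)
t=1.030: state=(0.206, -1.154)
next step: t=1.040: state=(0.194, -1.164) — x has crossed 0.2
linear interpolation between t=1.030 (0.20570) and t=1.040 (0.19411) → t≈1.035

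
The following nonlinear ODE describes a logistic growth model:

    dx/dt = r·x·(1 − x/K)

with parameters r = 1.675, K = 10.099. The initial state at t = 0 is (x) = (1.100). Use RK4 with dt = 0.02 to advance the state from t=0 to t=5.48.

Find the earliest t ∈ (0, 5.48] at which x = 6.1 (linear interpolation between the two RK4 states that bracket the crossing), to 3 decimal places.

t=0.000: state=(1.100)
step 1 (dt=0.02): k1=(1.642), k2=(1.663), k3=(1.664), k4=(1.685); state += dt/6·(k1+2k2+2k3+k4)
t=0.020: state=(1.133)
t=0.040: state=(1.167)
t=0.060: state=(1.202)
continuing one RK4 step at a time; state shown every 10 steps (Δt=0.2):
t=0.200: state=(1.474)
t=0.400: state=(1.947)
t=0.600: state=(2.528)
t=0.800: state=(3.214)
t=1.000: state=(3.988)
t=1.200: state=(4.818)
t=1.400: state=(5.661)
t=1.500: state=(6.072)
next step: t=1.520: state=(6.153) — x has crossed 6.1
linear interpolation between t=1.500 (6.07207) and t=1.520 (6.15290) → t≈1.507

t = 1.507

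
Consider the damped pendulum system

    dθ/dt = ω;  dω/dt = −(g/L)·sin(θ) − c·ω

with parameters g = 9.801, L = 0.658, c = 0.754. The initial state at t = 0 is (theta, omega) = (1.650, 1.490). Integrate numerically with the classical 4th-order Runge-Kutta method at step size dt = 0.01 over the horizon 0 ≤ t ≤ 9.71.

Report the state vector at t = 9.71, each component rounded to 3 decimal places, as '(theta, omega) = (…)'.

t=0.000: state=(1.650, 1.490)
step 1 (dt=0.01): k1=(1.490, -15.972), k2=(1.410, -15.902), k3=(1.410, -15.903), k4=(1.331, -15.834); state += dt/6·(k1+2k2+2k3+k4)
t=0.010: state=(1.664, 1.331)
t=0.020: state=(1.677, 1.173)
t=0.030: state=(1.688, 1.017)
continuing one RK4 step at a time; state shown every 50 steps (Δt=0.5):
t=0.500: state=(0.654, -4.757)
t=1.000: state=(-1.136, -0.688)
t=1.500: state=(-0.088, 3.597)
t=2.000: state=(0.785, -0.791)
t=2.500: state=(-0.291, -2.098)
t=3.000: state=(-0.392, 1.555)
t=3.500: state=(0.395, 0.639)
t=4.000: state=(0.058, -1.416)
t=4.500: state=(-0.301, 0.321)
t=5.000: state=(0.126, 0.794)
t=5.500: state=(0.136, -0.660)
t=6.000: state=(-0.162, -0.175)
t=6.500: state=(-0.002, 0.552)
t=7.000: state=(0.112, -0.191)
t=7.500: state=(-0.062, -0.271)
t=8.000: state=(-0.042, 0.284)
t=8.500: state=(0.066, 0.025)
t=9.000: state=(-0.009, -0.209)
t=9.500: state=(-0.041, 0.101)
t=9.710: state=(-0.011, 0.163)

(theta, omega) = (-0.011, 0.163)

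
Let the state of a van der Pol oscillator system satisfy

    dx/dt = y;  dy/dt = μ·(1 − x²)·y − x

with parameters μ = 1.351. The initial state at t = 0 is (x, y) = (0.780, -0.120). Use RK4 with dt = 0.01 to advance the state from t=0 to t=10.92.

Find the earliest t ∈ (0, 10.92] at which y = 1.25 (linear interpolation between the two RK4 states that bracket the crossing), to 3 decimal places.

t=0.000: state=(0.780, -0.120)
step 1 (dt=0.01): k1=(-0.120, -0.843), k2=(-0.124, -0.845), k3=(-0.124, -0.845), k4=(-0.128, -0.847); state += dt/6·(k1+2k2+2k3+k4)
t=0.010: state=(0.779, -0.128)
t=0.020: state=(0.777, -0.137)
t=0.030: state=(0.776, -0.145)
continuing one RK4 step at a time; state shown every 50 steps (Δt=0.5):
t=0.500: state=(0.606, -0.598)
t=1.000: state=(0.141, -1.329)
t=1.500: state=(-0.771, -2.216)
t=2.000: state=(-1.658, -0.932)
t=2.500: state=(-1.769, 0.240)
t=3.000: state=(-1.555, 0.567)
t=3.500: state=(-1.210, 0.834)
t=3.910: state=(-0.795, 1.240)
next step: t=3.920: state=(-0.782, 1.254) — y has crossed 1.25
linear interpolation between t=3.910 (1.23971) and t=3.920 (1.25396) → t≈3.917

t = 3.917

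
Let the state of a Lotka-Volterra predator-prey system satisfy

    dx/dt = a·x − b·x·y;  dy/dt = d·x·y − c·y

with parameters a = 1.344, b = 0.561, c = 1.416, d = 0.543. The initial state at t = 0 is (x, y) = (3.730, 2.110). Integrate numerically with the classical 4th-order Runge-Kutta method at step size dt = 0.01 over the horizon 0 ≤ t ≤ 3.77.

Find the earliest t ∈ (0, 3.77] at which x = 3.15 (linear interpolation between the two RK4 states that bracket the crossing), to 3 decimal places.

t = 0.849

t=0.000: state=(3.730, 2.110)
step 1 (dt=0.01): k1=(0.598, 1.286), k2=(0.585, 1.293), k3=(0.585, 1.293), k4=(0.572, 1.300); state += dt/6·(k1+2k2+2k3+k4)
t=0.010: state=(3.736, 2.123)
t=0.020: state=(3.741, 2.136)
t=0.030: state=(3.747, 2.149)
continuing one RK4 step at a time; state shown every 20 steps (Δt=0.2):
t=0.200: state=(3.792, 2.394)
t=0.400: state=(3.726, 2.716)
t=0.600: state=(3.529, 3.038)
t=0.800: state=(3.232, 3.306)
t=0.840: state=(3.165, 3.349)
next step: t=0.850: state=(3.148, 3.359) — x has crossed 3.15
linear interpolation between t=0.840 (3.16545) and t=0.850 (3.14848) → t≈0.849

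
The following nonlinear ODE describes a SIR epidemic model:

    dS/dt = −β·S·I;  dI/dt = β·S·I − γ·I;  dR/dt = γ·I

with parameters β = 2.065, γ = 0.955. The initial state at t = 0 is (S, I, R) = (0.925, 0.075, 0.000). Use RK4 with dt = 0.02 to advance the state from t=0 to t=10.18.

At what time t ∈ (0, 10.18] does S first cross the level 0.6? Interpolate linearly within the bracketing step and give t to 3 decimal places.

t = 1.510

t=0.000: state=(0.925, 0.075, 0.000)
step 1 (dt=0.02): k1=(-0.143, 0.072, 0.072), k2=(-0.144, 0.072, 0.072), k3=(-0.144, 0.072, 0.072), k4=(-0.146, 0.073, 0.073); state += dt/6·(k1+2k2+2k3+k4)
t=0.020: state=(0.922, 0.076, 0.001)
t=0.040: state=(0.919, 0.078, 0.003)
t=0.060: state=(0.916, 0.079, 0.004)
continuing one RK4 step at a time; state shown every 25 steps (Δt=0.5):
t=0.500: state=(0.839, 0.116, 0.045)
t=1.000: state=(0.727, 0.162, 0.112)
t=1.500: state=(0.602, 0.199, 0.198)
next step: t=1.520: state=(0.597, 0.200, 0.202) — S has crossed 0.6
linear interpolation between t=1.500 (0.60243) and t=1.520 (0.59748) → t≈1.510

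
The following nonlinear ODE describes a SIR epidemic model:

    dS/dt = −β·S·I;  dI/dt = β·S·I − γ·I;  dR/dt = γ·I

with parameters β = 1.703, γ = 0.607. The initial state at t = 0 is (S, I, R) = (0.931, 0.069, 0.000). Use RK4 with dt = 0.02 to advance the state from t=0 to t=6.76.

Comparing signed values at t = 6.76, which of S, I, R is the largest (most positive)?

largest component: R

t=0.000: state=(0.931, 0.069, 0.000)
step 1 (dt=0.02): k1=(-0.109, 0.068, 0.042), k2=(-0.110, 0.068, 0.042), k3=(-0.110, 0.068, 0.042), k4=(-0.111, 0.069, 0.043); state += dt/6·(k1+2k2+2k3+k4)
t=0.020: state=(0.929, 0.070, 0.001)
t=0.040: state=(0.927, 0.072, 0.002)
t=0.060: state=(0.924, 0.073, 0.003)
continuing one RK4 step at a time; state shown every 25 steps (Δt=0.5):
t=0.500: state=(0.864, 0.110, 0.027)
t=1.000: state=(0.770, 0.162, 0.068)
t=1.500: state=(0.654, 0.220, 0.126)
t=2.000: state=(0.530, 0.269, 0.200)
t=2.500: state=(0.416, 0.297, 0.287)
t=3.000: state=(0.322, 0.300, 0.378)
t=3.500: state=(0.251, 0.282, 0.467)
t=4.000: state=(0.200, 0.252, 0.548)
t=4.500: state=(0.164, 0.217, 0.619)
t=5.000: state=(0.138, 0.182, 0.680)
t=5.500: state=(0.120, 0.150, 0.730)
t=6.000: state=(0.107, 0.122, 0.771)
t=6.500: state=(0.097, 0.098, 0.804)
t=6.760: state=(0.094, 0.087, 0.819)
compare at T: S=0.094, I=0.087, R=0.819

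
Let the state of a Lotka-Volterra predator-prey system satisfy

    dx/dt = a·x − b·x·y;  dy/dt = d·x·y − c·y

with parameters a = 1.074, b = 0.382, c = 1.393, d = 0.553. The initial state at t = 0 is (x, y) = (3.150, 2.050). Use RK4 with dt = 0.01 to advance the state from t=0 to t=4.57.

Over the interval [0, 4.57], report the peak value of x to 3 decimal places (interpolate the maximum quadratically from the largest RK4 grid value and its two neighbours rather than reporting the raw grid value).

max x = 3.510

t=0.000: state=(3.150, 2.050)
step 1 (dt=0.01): k1=(0.916, 0.715), k2=(0.913, 0.722), k3=(0.913, 0.722), k4=(0.910, 0.728); state += dt/6·(k1+2k2+2k3+k4)
t=0.010: state=(3.159, 2.057)
t=0.020: state=(3.168, 2.065)
t=0.030: state=(3.177, 2.072)
continuing one RK4 step at a time; state shown every 20 steps (Δt=0.2):
t=0.200: state=(3.318, 2.219)
t=0.400: state=(3.444, 2.443)
t=0.600: state=(3.506, 2.717)
t=0.800: state=(3.490, 3.030)
t=1.000: state=(3.390, 3.357)
t=1.200: state=(3.213, 3.663)
t=1.400: state=(2.981, 3.906)
t=1.600: state=(2.725, 4.054)
t=1.800: state=(2.473, 4.089)
t=2.000: state=(2.248, 4.016)
t=2.200: state=(2.062, 3.856)
t=2.400: state=(1.919, 3.636)
t=2.600: state=(1.819, 3.382)
t=2.800: state=(1.759, 3.119)
t=3.000: state=(1.735, 2.863)
t=3.200: state=(1.745, 2.626)
t=3.400: state=(1.784, 2.415)
t=3.600: state=(1.852, 2.234)
t=3.800: state=(1.947, 2.086)
t=4.000: state=(2.068, 1.971)
t=4.200: state=(2.212, 1.889)
t=4.400: state=(2.378, 1.843)
t=4.570: state=(2.534, 1.832)
largest grid value and its neighbours: x(0.650)=3.50998, x(0.660)=3.51013, x(0.670)=3.51008
parabola through these three points peaks at t≈0.663 with x≈3.51014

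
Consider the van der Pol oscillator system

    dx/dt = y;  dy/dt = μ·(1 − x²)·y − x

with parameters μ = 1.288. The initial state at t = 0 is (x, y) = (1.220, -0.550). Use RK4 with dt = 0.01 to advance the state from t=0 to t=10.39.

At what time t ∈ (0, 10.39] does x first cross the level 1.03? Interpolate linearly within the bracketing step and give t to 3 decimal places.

t=0.000: state=(1.220, -0.550)
step 1 (dt=0.01): k1=(-0.550, -0.874), k2=(-0.554, -0.873), k3=(-0.554, -0.873), k4=(-0.559, -0.873); state += dt/6·(k1+2k2+2k3+k4)
t=0.010: state=(1.214, -0.559)
t=0.020: state=(1.209, -0.567)
t=0.030: state=(1.203, -0.576)
t=0.280: state=(1.031, -0.801)
next step: t=0.290: state=(1.023, -0.811) — x has crossed 1.03
linear interpolation between t=0.280 (1.03143) and t=0.290 (1.02336) → t≈0.282

t = 0.282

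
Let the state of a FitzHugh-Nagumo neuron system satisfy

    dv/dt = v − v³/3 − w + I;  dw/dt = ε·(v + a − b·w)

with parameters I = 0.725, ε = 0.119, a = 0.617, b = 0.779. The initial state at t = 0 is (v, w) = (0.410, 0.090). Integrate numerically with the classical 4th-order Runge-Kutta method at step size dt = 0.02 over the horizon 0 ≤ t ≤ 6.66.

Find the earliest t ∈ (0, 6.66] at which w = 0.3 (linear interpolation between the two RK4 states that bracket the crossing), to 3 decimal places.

t=0.000: state=(0.410, 0.090)
step 1 (dt=0.02): k1=(1.022, 0.114), k2=(1.029, 0.115), k3=(1.029, 0.115), k4=(1.037, 0.116); state += dt/6·(k1+2k2+2k3+k4)
t=0.020: state=(0.431, 0.092)
t=0.040: state=(0.451, 0.095)
t=0.060: state=(0.473, 0.097)
continuing one RK4 step at a time; state shown every 25 steps (Δt=0.5):
t=0.500: state=(0.992, 0.162)
t=1.000: state=(1.525, 0.265)
t=1.140: state=(1.624, 0.298)
next step: t=1.160: state=(1.637, 0.303) — w has crossed 0.3
linear interpolation between t=1.140 (0.29789) and t=1.160 (0.30269) → t≈1.149

t = 1.149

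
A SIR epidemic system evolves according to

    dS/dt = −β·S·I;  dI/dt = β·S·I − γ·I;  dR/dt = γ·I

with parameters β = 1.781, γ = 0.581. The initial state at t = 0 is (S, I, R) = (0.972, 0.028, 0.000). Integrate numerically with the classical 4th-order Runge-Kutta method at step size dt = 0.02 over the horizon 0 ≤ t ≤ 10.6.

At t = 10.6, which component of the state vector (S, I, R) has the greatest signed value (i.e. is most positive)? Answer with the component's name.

largest component: R

t=0.000: state=(0.972, 0.028, 0.000)
step 1 (dt=0.02): k1=(-0.048, 0.032, 0.016), k2=(-0.049, 0.033, 0.016), k3=(-0.049, 0.033, 0.016), k4=(-0.050, 0.033, 0.017); state += dt/6·(k1+2k2+2k3+k4)
t=0.020: state=(0.971, 0.029, 0.000)
t=0.040: state=(0.970, 0.029, 0.001)
t=0.060: state=(0.969, 0.030, 0.001)
continuing one RK4 step at a time; state shown every 25 steps (Δt=0.5):
t=0.500: state=(0.940, 0.049, 0.011)
t=1.000: state=(0.887, 0.083, 0.030)
t=1.500: state=(0.807, 0.132, 0.061)
t=2.000: state=(0.698, 0.194, 0.108)
t=2.500: state=(0.571, 0.255, 0.173)
t=3.000: state=(0.445, 0.300, 0.255)
t=3.500: state=(0.338, 0.317, 0.345)
t=4.000: state=(0.255, 0.309, 0.436)
t=4.500: state=(0.196, 0.282, 0.522)
t=5.000: state=(0.155, 0.246, 0.599)
t=5.500: state=(0.127, 0.208, 0.665)
t=6.000: state=(0.107, 0.173, 0.720)
t=6.500: state=(0.093, 0.141, 0.766)
t=7.000: state=(0.083, 0.114, 0.803)
t=7.500: state=(0.076, 0.092, 0.833)
t=8.000: state=(0.070, 0.073, 0.857)
t=8.500: state=(0.066, 0.058, 0.875)
t=9.000: state=(0.063, 0.046, 0.891)
t=9.500: state=(0.061, 0.036, 0.902)
t=10.000: state=(0.059, 0.029, 0.912)
t=10.500: state=(0.058, 0.023, 0.919)
t=10.600: state=(0.058, 0.022, 0.921)
compare at T: S=0.058, I=0.022, R=0.921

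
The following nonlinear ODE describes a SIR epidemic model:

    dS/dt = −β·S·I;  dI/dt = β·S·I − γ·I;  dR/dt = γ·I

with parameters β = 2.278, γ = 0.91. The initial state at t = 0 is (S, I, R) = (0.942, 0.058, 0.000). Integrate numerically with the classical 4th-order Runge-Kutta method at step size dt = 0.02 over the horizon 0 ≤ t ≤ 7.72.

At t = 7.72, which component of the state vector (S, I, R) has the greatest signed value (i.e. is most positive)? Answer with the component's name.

t=0.000: state=(0.942, 0.058, 0.000)
step 1 (dt=0.02): k1=(-0.124, 0.072, 0.053), k2=(-0.126, 0.072, 0.053), k3=(-0.126, 0.072, 0.053), k4=(-0.127, 0.073, 0.054); state += dt/6·(k1+2k2+2k3+k4)
t=0.020: state=(0.939, 0.059, 0.001)
t=0.040: state=(0.937, 0.061, 0.002)
t=0.060: state=(0.934, 0.062, 0.003)
continuing one RK4 step at a time; state shown every 25 steps (Δt=0.5):
t=0.500: state=(0.861, 0.103, 0.036)
t=1.000: state=(0.740, 0.163, 0.096)
t=1.500: state=(0.594, 0.222, 0.184)
t=2.000: state=(0.451, 0.255, 0.294)
t=2.500: state=(0.337, 0.252, 0.411)
t=3.000: state=(0.256, 0.224, 0.520)
t=3.500: state=(0.203, 0.184, 0.613)
t=4.000: state=(0.169, 0.144, 0.687)
t=4.500: state=(0.146, 0.109, 0.745)
t=5.000: state=(0.131, 0.081, 0.788)
t=5.500: state=(0.121, 0.059, 0.820)
t=6.000: state=(0.114, 0.043, 0.843)
t=6.500: state=(0.110, 0.031, 0.859)
t=7.000: state=(0.106, 0.022, 0.871)
t=7.500: state=(0.104, 0.016, 0.880)
t=7.720: state=(0.103, 0.014, 0.883)
compare at T: S=0.103, I=0.014, R=0.883

largest component: R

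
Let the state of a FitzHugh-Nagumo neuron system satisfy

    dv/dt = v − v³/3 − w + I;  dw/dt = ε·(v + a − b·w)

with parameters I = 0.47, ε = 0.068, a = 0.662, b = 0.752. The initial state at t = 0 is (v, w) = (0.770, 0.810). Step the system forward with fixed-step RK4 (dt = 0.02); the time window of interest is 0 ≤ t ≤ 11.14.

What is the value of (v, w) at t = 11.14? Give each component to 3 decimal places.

(v, w) = (-1.779, 1.222)

t=0.000: state=(0.770, 0.810)
step 1 (dt=0.02): k1=(0.278, 0.056), k2=(0.278, 0.056), k3=(0.278, 0.056), k4=(0.279, 0.056); state += dt/6·(k1+2k2+2k3+k4)
t=0.020: state=(0.776, 0.811)
t=0.040: state=(0.781, 0.812)
t=0.060: state=(0.787, 0.813)
continuing one RK4 step at a time; state shown every 25 steps (Δt=0.5):
t=0.500: state=(0.913, 0.840)
t=1.000: state=(1.052, 0.874)
t=1.500: state=(1.167, 0.912)
t=2.000: state=(1.246, 0.951)
t=2.500: state=(1.289, 0.992)
t=3.000: state=(1.302, 1.033)
t=3.500: state=(1.294, 1.073)
t=4.000: state=(1.272, 1.111)
t=4.500: state=(1.240, 1.147)
t=5.000: state=(1.200, 1.182)
t=5.500: state=(1.153, 1.214)
t=6.000: state=(1.098, 1.243)
t=6.500: state=(1.036, 1.270)
t=7.000: state=(0.963, 1.293)
t=7.500: state=(0.876, 1.314)
t=8.000: state=(0.768, 1.331)
t=8.500: state=(0.627, 1.343)
t=9.000: state=(0.430, 1.349)
t=9.500: state=(0.132, 1.347)
t=10.000: state=(-0.347, 1.332)
t=10.500: state=(-1.044, 1.298)
t=11.000: state=(-1.672, 1.241)
t=11.140: state=(-1.779, 1.222)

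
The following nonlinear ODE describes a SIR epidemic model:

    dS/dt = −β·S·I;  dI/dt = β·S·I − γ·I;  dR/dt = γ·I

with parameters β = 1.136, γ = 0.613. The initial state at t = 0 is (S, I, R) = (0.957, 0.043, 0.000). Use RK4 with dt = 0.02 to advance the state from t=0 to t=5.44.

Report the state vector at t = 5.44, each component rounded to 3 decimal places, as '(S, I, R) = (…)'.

t=0.000: state=(0.957, 0.043, 0.000)
step 1 (dt=0.02): k1=(-0.047, 0.020, 0.026), k2=(-0.047, 0.020, 0.026), k3=(-0.047, 0.020, 0.026), k4=(-0.047, 0.021, 0.027); state += dt/6·(k1+2k2+2k3+k4)
t=0.020: state=(0.956, 0.043, 0.001)
t=0.040: state=(0.955, 0.044, 0.001)
t=0.060: state=(0.954, 0.044, 0.002)
continuing one RK4 step at a time; state shown every 10 steps (Δt=0.2):
t=0.200: state=(0.947, 0.047, 0.006)
t=0.400: state=(0.937, 0.052, 0.012)
t=0.600: state=(0.925, 0.057, 0.018)
t=0.800: state=(0.913, 0.062, 0.025)
t=1.000: state=(0.900, 0.067, 0.033)
t=1.200: state=(0.885, 0.073, 0.042)
t=1.400: state=(0.870, 0.078, 0.051)
t=1.600: state=(0.854, 0.084, 0.061)
t=1.800: state=(0.838, 0.090, 0.072)
t=2.000: state=(0.820, 0.097, 0.083)
t=2.200: state=(0.802, 0.103, 0.096)
t=2.400: state=(0.783, 0.109, 0.109)
t=2.600: state=(0.763, 0.115, 0.122)
t=2.800: state=(0.743, 0.120, 0.137)
t=3.000: state=(0.722, 0.126, 0.152)
t=3.200: state=(0.702, 0.131, 0.167)
t=3.400: state=(0.681, 0.135, 0.184)
t=3.600: state=(0.660, 0.140, 0.201)
t=3.800: state=(0.639, 0.143, 0.218)
t=4.000: state=(0.618, 0.146, 0.236)
t=4.200: state=(0.598, 0.148, 0.254)
t=4.400: state=(0.578, 0.150, 0.272)
t=4.600: state=(0.559, 0.151, 0.291)
t=4.800: state=(0.540, 0.151, 0.309)
t=5.000: state=(0.522, 0.151, 0.328)
t=5.200: state=(0.504, 0.150, 0.346)
t=5.400: state=(0.487, 0.148, 0.364)
t=5.440: state=(0.484, 0.148, 0.368)

(S, I, R) = (0.484, 0.148, 0.368)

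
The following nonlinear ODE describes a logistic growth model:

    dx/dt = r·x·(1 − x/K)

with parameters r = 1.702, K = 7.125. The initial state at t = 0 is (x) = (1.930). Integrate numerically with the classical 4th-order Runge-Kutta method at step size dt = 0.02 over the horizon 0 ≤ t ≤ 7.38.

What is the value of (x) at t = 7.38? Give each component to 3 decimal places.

t=0.000: state=(1.930)
step 1 (dt=0.02): k1=(2.395), k2=(2.414), k3=(2.414), k4=(2.432); state += dt/6·(k1+2k2+2k3+k4)
t=0.020: state=(1.978)
t=0.040: state=(2.027)
t=0.060: state=(2.077)
continuing one RK4 step at a time; state shown every 25 steps (Δt=0.5):
t=0.500: state=(3.315)
t=1.000: state=(4.779)
t=1.500: state=(5.891)
t=2.000: state=(6.540)
t=2.500: state=(6.863)
t=3.000: state=(7.011)
t=3.500: state=(7.076)
t=4.000: state=(7.104)
t=4.500: state=(7.116)
t=5.000: state=(7.121)
t=5.500: state=(7.123)
t=6.000: state=(7.124)
t=6.500: state=(7.125)
t=7.000: state=(7.125)
t=7.380: state=(7.125)

(x) = (7.125)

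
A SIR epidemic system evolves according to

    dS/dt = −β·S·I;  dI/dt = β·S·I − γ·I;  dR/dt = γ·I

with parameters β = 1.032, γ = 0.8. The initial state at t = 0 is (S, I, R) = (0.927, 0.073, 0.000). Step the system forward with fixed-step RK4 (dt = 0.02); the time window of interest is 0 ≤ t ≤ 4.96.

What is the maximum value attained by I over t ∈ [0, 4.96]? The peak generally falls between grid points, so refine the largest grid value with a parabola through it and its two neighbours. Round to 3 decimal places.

t=0.000: state=(0.927, 0.073, 0.000)
step 1 (dt=0.02): k1=(-0.070, 0.011, 0.058), k2=(-0.070, 0.011, 0.058), k3=(-0.070, 0.011, 0.058), k4=(-0.070, 0.011, 0.059); state += dt/6·(k1+2k2+2k3+k4)
t=0.020: state=(0.926, 0.073, 0.001)
t=0.040: state=(0.924, 0.073, 0.002)
t=0.060: state=(0.923, 0.074, 0.004)
continuing one RK4 step at a time; state shown every 10 steps (Δt=0.2):
t=0.200: state=(0.913, 0.075, 0.012)
t=0.400: state=(0.899, 0.077, 0.024)
t=0.600: state=(0.884, 0.079, 0.037)
t=0.800: state=(0.870, 0.081, 0.049)
t=1.000: state=(0.855, 0.082, 0.062)
t=1.200: state=(0.841, 0.084, 0.076)
t=1.400: state=(0.826, 0.085, 0.089)
t=1.600: state=(0.812, 0.085, 0.103)
t=1.800: state=(0.798, 0.086, 0.116)
t=2.000: state=(0.784, 0.086, 0.130)
t=2.200: state=(0.770, 0.086, 0.144)
t=2.400: state=(0.756, 0.086, 0.158)
t=2.600: state=(0.743, 0.085, 0.171)
t=2.800: state=(0.730, 0.085, 0.185)
t=3.000: state=(0.717, 0.084, 0.199)
t=3.200: state=(0.705, 0.083, 0.212)
t=3.400: state=(0.693, 0.082, 0.225)
t=3.600: state=(0.682, 0.080, 0.238)
t=3.800: state=(0.671, 0.078, 0.251)
t=4.000: state=(0.660, 0.077, 0.263)
t=4.200: state=(0.650, 0.075, 0.275)
t=4.400: state=(0.640, 0.073, 0.287)
t=4.600: state=(0.631, 0.071, 0.299)
t=4.800: state=(0.622, 0.069, 0.310)
t=4.960: state=(0.615, 0.067, 0.318)
largest grid value and its neighbours: I(2.100)=0.08617, I(2.120)=0.08617, I(2.140)=0.08617
parabola through these three points peaks at t≈2.122 with I≈0.08617

max I = 0.086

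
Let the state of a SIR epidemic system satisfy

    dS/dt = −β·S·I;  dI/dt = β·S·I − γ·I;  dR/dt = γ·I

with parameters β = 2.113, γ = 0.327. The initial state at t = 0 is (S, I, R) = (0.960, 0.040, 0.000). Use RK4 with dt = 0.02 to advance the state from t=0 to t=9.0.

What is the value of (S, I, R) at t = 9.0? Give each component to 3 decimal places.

(S, I, R) = (0.003, 0.103, 0.894)

t=0.000: state=(0.960, 0.040, 0.000)
step 1 (dt=0.02): k1=(-0.081, 0.068, 0.013), k2=(-0.082, 0.069, 0.013), k3=(-0.082, 0.069, 0.013), k4=(-0.084, 0.070, 0.014); state += dt/6·(k1+2k2+2k3+k4)
t=0.020: state=(0.958, 0.041, 0.000)
t=0.040: state=(0.957, 0.043, 0.001)
t=0.060: state=(0.955, 0.044, 0.001)
continuing one RK4 step at a time; state shown every 25 steps (Δt=0.5):
t=0.500: state=(0.899, 0.091, 0.010)
t=1.000: state=(0.779, 0.189, 0.032)
t=1.500: state=(0.593, 0.332, 0.075)
t=2.000: state=(0.386, 0.473, 0.141)
t=2.500: state=(0.223, 0.551, 0.226)
t=3.000: state=(0.124, 0.559, 0.317)
t=3.500: state=(0.070, 0.524, 0.406)
t=4.000: state=(0.041, 0.471, 0.488)
t=4.500: state=(0.026, 0.414, 0.560)
t=5.000: state=(0.017, 0.360, 0.623)
t=5.500: state=(0.012, 0.310, 0.678)
t=6.000: state=(0.009, 0.266, 0.725)
t=6.500: state=(0.007, 0.228, 0.765)
t=7.000: state=(0.005, 0.195, 0.800)
t=7.500: state=(0.005, 0.166, 0.829)
t=8.000: state=(0.004, 0.142, 0.854)
t=8.500: state=(0.003, 0.121, 0.876)
t=9.000: state=(0.003, 0.103, 0.894)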